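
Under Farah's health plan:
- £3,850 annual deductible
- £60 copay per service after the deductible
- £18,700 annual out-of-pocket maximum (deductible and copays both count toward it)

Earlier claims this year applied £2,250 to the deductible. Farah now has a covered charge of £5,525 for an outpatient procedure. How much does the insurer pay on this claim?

£3,865

£2,250 of the £3,850 deductible is already met, leaving £1,600.
That leaves £5,525 − £1,600 = £3,925 for the copay.
Copay on this service: £60.
So the patient owes £1,600 + £60 = £1,660 before any cap.
Year-to-date out-of-pocket becomes £2,250 + £1,660 = £3,910, still under the £18,700 maximum, so no cap applies.
Insurer pays the balance: £5,525 − £1,660 = £3,865.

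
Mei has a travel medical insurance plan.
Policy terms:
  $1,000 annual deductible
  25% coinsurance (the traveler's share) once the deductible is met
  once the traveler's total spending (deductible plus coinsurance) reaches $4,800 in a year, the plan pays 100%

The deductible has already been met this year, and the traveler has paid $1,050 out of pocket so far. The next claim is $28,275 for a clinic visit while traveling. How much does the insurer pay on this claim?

With the deductible met, the entire $28,275 is subject to coinsurance.
Traveler's 25% share of $28,275 is $7,068.75.
Year-to-date out-of-pocket would reach $1,050 + $7,068.75 = $8,118.75, above the $4,800 maximum, so the traveler pays only $4,800 − $1,050 = $3,750.
The plan picks up $28,275 − $3,750 = $24,525.

$24,525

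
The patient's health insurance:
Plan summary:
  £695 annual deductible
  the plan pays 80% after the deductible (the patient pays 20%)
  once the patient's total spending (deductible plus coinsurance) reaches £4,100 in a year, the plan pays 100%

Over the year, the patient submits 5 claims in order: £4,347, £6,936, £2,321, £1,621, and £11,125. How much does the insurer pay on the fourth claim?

Claim 1 (£4,347): £695 finishes the deductible; £3,652 goes to coinsurance; 20% of £3,652 = £730.40. Patient pays £1,425.40; OOP now £1,425.40. Plan pays £4,347 − £1,425.40 = £2,921.60.
Claim 2 (£6,936): 20% coinsurance on £6,936 = £1,387.20. Patient owes £1,387.20 (running OOP £2,812.60). Insurer: £6,936 − £1,387.20 = £5,548.80.
Claim 3 (£2,321): deductible met; 20% of £2,321 = £464.20. Cost to patient: £464.20. OOP to date £3,276.80. Plan pays £2,321 − £464.20 = £1,856.80.
Claim 4 (£1,621): deductible met; 20% of £1,621 = £324.20. Cost to patient: £324.20. OOP to date £3,601. Plan pays £1,621 − £324.20 = £1,296.80.

£1,296.80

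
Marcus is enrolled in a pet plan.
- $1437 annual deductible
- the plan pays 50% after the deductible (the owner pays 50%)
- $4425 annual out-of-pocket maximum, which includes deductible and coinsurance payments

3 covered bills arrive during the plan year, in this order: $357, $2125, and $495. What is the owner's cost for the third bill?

$247.50

Bill 1, $357: entire amount goes to the deductible. Owner owes $357 (running OOP $357).
Bill 2, $2125: deductible takes $1080, $1045 remains; 50% of $1045 = $522.50. Cost to owner: $1602.50. OOP to date $1959.50.
Bill 3, $495: 50% coinsurance on $495 = $247.50. Owner owes $247.50 (running OOP $2207).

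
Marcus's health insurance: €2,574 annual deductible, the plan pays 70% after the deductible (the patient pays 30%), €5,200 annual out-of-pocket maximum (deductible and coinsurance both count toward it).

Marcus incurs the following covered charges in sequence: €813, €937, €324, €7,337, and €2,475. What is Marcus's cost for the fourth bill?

Bill 1, €813: entire amount goes to the deductible. Cost to patient: €813. OOP to date €813.
Bill 2, €937: fully absorbed by the deductible. Patient owes €937 (running OOP €1,750).
Bill 3, €324: entire amount goes to the deductible. Patient owes €324 (running OOP €2,074).
Bill 4, €7,337: €500 finishes the deductible; €6,837 goes to coinsurance; coinsurance €6,837 × 30% = €2,051.10. Cost to patient: €2,551.10. OOP to date €4,625.10.

€2,551.10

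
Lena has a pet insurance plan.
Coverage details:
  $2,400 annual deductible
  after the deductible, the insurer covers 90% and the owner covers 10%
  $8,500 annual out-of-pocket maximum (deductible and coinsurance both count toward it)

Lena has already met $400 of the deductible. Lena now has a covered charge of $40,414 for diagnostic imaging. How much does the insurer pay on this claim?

Remaining deductible: $2,400 − $400 = $2,000.
That leaves $40,414 − $2,000 = $38,414 for coinsurance.
10% of $38,414 = $3,841.40 falls to the owner.
Owner responsibility before any cap: $2,000 + $3,841.40 = $5,841.40.
Year-to-date out-of-pocket becomes $400 + $5,841.40 = $6,241.40, still under the $8,500 maximum, so no cap applies.
The plan picks up $40,414 − $5,841.40 = $34,572.60.

$34,572.60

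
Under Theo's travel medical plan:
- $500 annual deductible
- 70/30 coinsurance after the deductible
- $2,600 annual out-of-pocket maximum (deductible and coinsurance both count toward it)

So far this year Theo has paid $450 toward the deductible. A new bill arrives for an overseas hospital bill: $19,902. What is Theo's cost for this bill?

Deductible still to meet: $500 − $450 = $50.
The remaining $19,852 (= $19,902 − $50) moves to coinsurance.
Coinsurance: $19,852 × 30% = $5,955.60.
Traveler responsibility before any cap: $50 + $5,955.60 = $6,005.60.
Adding $6,005.60 to the $450 already spent would give $6,455.60, which exceeds the $2,600 cap; the traveler pays just $2,600 − $450 = $2,150.

$2,150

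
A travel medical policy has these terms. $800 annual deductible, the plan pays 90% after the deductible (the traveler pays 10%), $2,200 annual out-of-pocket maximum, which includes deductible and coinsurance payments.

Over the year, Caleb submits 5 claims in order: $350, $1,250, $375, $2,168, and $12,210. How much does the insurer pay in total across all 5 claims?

$14,153

Claim 1 — $350: all of it applies to the deductible. Cost to traveler: $350. OOP to date $350. Insurer: $350 − $350 = $0.
Claim 2 — $1,250: $450 finishes the deductible; $800 goes to coinsurance; 10% of $800 = $80. Traveler owes $530 (running OOP $880). Insurer: $1,250 − $530 = $720.
Claim 3 — $375: deductible met; 10% of $375 = $37.50. Cost to traveler: $37.50. OOP to date $917.50. Plan pays $375 − $37.50 = $337.50.
Claim 4 — $2,168: 10% coinsurance on $2,168 = $216.80. Traveler owes $216.80 (running OOP $1,134.30). Insurer: $2,168 − $216.80 = $1,951.20.
Claim 5 — $12,210: deductible met; 10% of $12,210 = $1,221. Adding that to $1,134.30 gives $2,355.30, past the $2,200 cap; traveler pays only $2,200 − $1,134.30 = $1,065.70. Insurer: $12,210 − $1,065.70 = $11,144.30.
Insurer total: $0 + $720 + $337.50 + $1,951.20 + $11,144.30 = $14,153.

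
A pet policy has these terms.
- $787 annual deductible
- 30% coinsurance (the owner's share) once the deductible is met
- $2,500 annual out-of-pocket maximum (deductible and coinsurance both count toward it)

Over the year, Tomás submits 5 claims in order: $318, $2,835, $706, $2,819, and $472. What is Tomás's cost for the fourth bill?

Bill 1, $318: entire amount goes to the deductible. Owner owes $318 (running OOP $318).
Bill 2, $2,835: deductible takes $469, $2,366 remains; owner's 30% is $709.80. Owner pays $1,178.80; OOP now $1,496.80.
Bill 3, $706: deductible met; 30% of $706 = $211.80. Cost to owner: $211.80. OOP to date $1,708.60.
Bill 4, $2,819: deductible met; 30% of $2,819 = $845.70. OOP would hit $2,554.30 > $2,500, so the cap limits the owner to $2,500 − $1,708.60 = $791.40.

$791.40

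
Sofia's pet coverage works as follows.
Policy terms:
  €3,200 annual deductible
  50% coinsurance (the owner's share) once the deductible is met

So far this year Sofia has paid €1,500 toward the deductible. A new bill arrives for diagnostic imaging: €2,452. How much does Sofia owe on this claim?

Deductible still to meet: €3,200 − €1,500 = €1,700.
That leaves €2,452 − €1,700 = €752 for coinsurance.
Owner's 50% share of €752 is €376.
That puts the owner's cost at €1,700 + €376 = €2,076.

€2,076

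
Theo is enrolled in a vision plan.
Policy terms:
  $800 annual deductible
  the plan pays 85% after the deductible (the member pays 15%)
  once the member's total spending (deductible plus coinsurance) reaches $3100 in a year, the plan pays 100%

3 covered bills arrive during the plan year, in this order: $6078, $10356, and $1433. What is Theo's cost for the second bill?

$1508.30

Bill 1, $6078: deductible takes $800, $5278 remains; coinsurance $5278 × 15% = $791.70. Member pays $1591.70; OOP now $1591.70.
Bill 2, $10356: deductible already satisfied, so member's share is 15% × $10356 = $1553.40. OOP would hit $3145.10 > $3100, so the cap limits the member to $3100 − $1591.70 = $1508.30.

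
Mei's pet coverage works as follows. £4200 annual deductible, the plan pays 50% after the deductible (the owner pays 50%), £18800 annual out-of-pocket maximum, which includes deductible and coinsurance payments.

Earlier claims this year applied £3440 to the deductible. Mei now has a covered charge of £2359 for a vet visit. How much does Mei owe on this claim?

£1559.50

Deductible still to meet: £4200 − £3440 = £760.
That leaves £2359 − £760 = £1599 for coinsurance.
Coinsurance: £1599 × 50% = £799.50.
Owner responsibility before any cap: £760 + £799.50 = £1559.50.
Cumulative spending £3440 + £1559.50 = £4999.50 stays under the £18800 maximum.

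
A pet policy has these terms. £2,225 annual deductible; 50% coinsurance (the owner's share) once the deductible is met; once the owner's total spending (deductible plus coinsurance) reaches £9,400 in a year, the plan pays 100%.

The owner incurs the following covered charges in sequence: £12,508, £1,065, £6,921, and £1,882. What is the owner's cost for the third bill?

£1,501

Bill 1, £12,508: deductible takes £2,225, £10,283 remains; 50% of £10,283 = £5,141.50. Cost to owner: £7,366.50. OOP to date £7,366.50.
Bill 2, £1,065: 50% coinsurance on £1,065 = £532.50. Cost to owner: £532.50. OOP to date £7,899.
Bill 3, £6,921: 50% coinsurance on £6,921 = £3,460.50. That would push OOP to £11,359.50, over the £9,400 cap, so owner pays £9,400 − £7,899 = £1,501.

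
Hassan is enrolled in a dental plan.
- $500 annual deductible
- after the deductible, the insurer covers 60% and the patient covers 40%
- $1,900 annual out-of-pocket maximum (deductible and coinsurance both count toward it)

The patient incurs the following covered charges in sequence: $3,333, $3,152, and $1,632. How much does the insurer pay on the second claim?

Claim 1 — $3,333: $500 to deductible, leaving $2,833; coinsurance $2,833 × 40% = $1,133.20. Patient owes $1,633.20 (running OOP $1,633.20). Insurer: $3,333 − $1,633.20 = $1,699.80.
Claim 2 — $3,152: deductible met; 40% of $3,152 = $1,260.80. That would push OOP to $2,894, over the $1,900 cap, so patient pays $1,900 − $1,633.20 = $266.80. Insurer: $3,152 − $266.80 = $2,885.20.

$2,885.20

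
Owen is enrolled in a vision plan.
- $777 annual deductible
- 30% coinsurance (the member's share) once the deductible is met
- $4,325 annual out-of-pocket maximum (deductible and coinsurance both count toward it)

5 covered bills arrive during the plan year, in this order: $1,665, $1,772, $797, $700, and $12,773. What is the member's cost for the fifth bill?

$2,300.90

Claim 1 — $1,665: $777 finishes the deductible; $888 goes to coinsurance; member's 30% is $266.40. Member owes $1,043.40 (running OOP $1,043.40).
Claim 2 — $1,772: deductible already satisfied, so member's share is 30% × $1,772 = $531.60. Member pays $531.60; OOP now $1,575.
Claim 3 — $797: deductible met; 30% of $797 = $239.10. Cost to member: $239.10. OOP to date $1,814.10.
Claim 4 — $700: 30% coinsurance on $700 = $210. Member owes $210 (running OOP $2,024.10).
Claim 5 — $12,773: deductible already satisfied, so member's share is 30% × $12,773 = $3,831.90. Adding that to $2,024.10 gives $5,856, past the $4,325 cap; member pays only $4,325 − $2,024.10 = $2,300.90.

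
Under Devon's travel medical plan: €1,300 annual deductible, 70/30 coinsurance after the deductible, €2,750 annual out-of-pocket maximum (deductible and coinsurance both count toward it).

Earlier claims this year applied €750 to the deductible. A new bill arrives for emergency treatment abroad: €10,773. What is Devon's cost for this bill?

€750 of the €1,300 deductible is already met, leaving €550.
That leaves €10,773 − €550 = €10,223 for coinsurance.
Traveler's 30% share of €10,223 is €3,066.90.
That puts the traveler's cost at €550 + €3,066.90 = €3,616.90 before any cap.
Year-to-date out-of-pocket would reach €750 + €3,616.90 = €4,366.90, above the €2,750 maximum, so the traveler pays only €2,750 − €750 = €2,000.

€2,000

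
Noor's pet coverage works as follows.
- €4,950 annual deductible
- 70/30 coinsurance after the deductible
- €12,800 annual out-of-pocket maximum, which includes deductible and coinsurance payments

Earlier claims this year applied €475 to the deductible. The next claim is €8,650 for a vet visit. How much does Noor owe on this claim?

€5,727.50

Remaining deductible: €4,950 − €475 = €4,475.
After the €4,475 deductible portion, €8,650 − €4,475 = €4,175 is subject to coinsurance.
Owner's 30% share of €4,175 is €1,252.50.
Owner responsibility before any cap: €4,475 + €1,252.50 = €5,727.50.
Cumulative spending €475 + €5,727.50 = €6,202.50 stays under the €12,800 maximum.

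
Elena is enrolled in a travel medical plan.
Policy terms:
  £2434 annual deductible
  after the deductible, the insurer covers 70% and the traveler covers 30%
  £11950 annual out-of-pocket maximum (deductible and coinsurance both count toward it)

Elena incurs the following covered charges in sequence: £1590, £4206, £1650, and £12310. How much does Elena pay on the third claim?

£495

Claim 1 — £1590: fully absorbed by the deductible. Traveler pays £1590; OOP now £1590.
Claim 2 — £4206: deductible takes £844, £3362 remains; coinsurance £3362 × 30% = £1008.60. Cost to traveler: £1852.60. OOP to date £3442.60.
Claim 3 — £1650: 30% coinsurance on £1650 = £495. Traveler owes £495 (running OOP £3937.60).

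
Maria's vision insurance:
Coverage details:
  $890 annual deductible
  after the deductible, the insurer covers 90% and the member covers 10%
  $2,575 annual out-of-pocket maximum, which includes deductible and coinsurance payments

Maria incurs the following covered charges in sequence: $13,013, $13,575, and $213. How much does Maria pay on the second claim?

$472.70

#1 ($13,013): deductible takes $890, $12,123 remains; 10% of $12,123 = $1,212.30. Member owes $2,102.30 (running OOP $2,102.30).
#2 ($13,575): deductible met; 10% of $13,575 = $1,357.50. OOP would hit $3,459.80 > $2,575, so the cap limits the member to $2,575 − $2,102.30 = $472.70.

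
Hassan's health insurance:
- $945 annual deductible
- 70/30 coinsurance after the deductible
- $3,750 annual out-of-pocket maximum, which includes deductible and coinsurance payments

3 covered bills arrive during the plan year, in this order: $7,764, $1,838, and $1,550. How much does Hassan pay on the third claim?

Bill 1, $7,764: $945 to deductible, leaving $6,819; 30% of $6,819 = $2,045.70. Patient owes $2,990.70 (running OOP $2,990.70).
Bill 2, $1,838: deductible already satisfied, so patient's share is 30% × $1,838 = $551.40. Patient pays $551.40; OOP now $3,542.10.
Bill 3, $1,550: 30% coinsurance on $1,550 = $465. OOP would hit $4,007.10 > $3,750, so the cap limits the patient to $3,750 − $3,542.10 = $207.90.

$207.90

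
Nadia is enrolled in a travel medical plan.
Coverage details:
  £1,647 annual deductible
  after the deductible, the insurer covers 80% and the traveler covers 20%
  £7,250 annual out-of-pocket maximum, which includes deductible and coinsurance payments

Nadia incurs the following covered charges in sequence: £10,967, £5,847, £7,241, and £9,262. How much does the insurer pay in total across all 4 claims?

Bill 1, £10,967: deductible takes £1,647, £9,320 remains; coinsurance £9,320 × 20% = £1,864. Traveler pays £3,511; OOP now £3,511. Insurer: £10,967 − £3,511 = £7,456.
Bill 2, £5,847: 20% coinsurance on £5,847 = £1,169.40. Traveler pays £1,169.40; OOP now £4,680.40. Insurer: £5,847 − £1,169.40 = £4,677.60.
Bill 3, £7,241: deductible already satisfied, so traveler's share is 20% × £7,241 = £1,448.20. Traveler pays £1,448.20; OOP now £6,128.60. Insurer: £7,241 − £1,448.20 = £5,792.80.
Bill 4, £9,262: deductible met; 20% of £9,262 = £1,852.40. That would push OOP to £7,981, over the £7,250 cap, so traveler pays £7,250 − £6,128.60 = £1,121.40. Insurer: £9,262 − £1,121.40 = £8,140.60.
Insurer total = bills − traveler's total = £33,317 − £7,250 = £26,067.

£26,067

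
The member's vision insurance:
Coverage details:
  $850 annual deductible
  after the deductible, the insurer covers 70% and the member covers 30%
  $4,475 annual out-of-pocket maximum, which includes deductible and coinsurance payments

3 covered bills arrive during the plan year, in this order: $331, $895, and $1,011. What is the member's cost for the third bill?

Claim 1 ($331): all of it applies to the deductible. Member pays $331; OOP now $331.
Claim 2 ($895): $519 to deductible, leaving $376; member's 30% is $112.80. Member owes $631.80 (running OOP $962.80).
Claim 3 ($1,011): 30% coinsurance on $1,011 = $303.30. Cost to member: $303.30. OOP to date $1,266.10.

$303.30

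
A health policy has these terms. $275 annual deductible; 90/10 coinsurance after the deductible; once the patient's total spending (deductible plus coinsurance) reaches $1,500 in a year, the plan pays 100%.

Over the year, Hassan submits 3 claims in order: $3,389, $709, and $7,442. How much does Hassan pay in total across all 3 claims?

$1,401.50

Claim 1 ($3,389): $275 to deductible, leaving $3,114; coinsurance $3,114 × 10% = $311.40. Patient pays $586.40; OOP now $586.40.
Claim 2 ($709): deductible already satisfied, so patient's share is 10% × $709 = $70.90. Cost to patient: $70.90. OOP to date $657.30.
Claim 3 ($7,442): deductible already satisfied, so patient's share is 10% × $7,442 = $744.20. Patient owes $744.20 (running OOP $1,401.50).
Total paid by the patient: $586.40 + $70.90 + $744.20 = $1,401.50.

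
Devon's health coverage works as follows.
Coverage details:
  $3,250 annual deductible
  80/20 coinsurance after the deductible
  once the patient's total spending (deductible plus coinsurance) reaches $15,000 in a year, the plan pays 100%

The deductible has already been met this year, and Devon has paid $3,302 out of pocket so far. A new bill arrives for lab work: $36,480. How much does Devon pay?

The deductible is already satisfied, so the full bill goes to coinsurance.
20% of $36,480 = $7,296 falls to the patient.
Year-to-date out-of-pocket becomes $3,302 + $7,296 = $10,598, still under the $15,000 maximum, so no cap applies.

$7,296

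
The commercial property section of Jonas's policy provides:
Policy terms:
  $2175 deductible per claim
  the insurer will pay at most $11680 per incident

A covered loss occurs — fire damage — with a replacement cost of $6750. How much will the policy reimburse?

Less the $2175 deductible: $6750 − $2175 = $4575.
$4575 is within the $11680 limit, so the insurer pays $4575.

$4575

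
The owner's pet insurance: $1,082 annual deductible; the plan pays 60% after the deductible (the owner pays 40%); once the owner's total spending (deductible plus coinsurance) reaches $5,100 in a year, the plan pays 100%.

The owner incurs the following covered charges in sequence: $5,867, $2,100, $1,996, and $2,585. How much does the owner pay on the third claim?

$798.40

Bill 1, $5,867: $1,082 finishes the deductible; $4,785 goes to coinsurance; owner's 40% is $1,914. Owner owes $2,996 (running OOP $2,996).
Bill 2, $2,100: deductible already satisfied, so owner's share is 40% × $2,100 = $840. Owner pays $840; OOP now $3,836.
Bill 3, $1,996: deductible met; 40% of $1,996 = $798.40. Cost to owner: $798.40. OOP to date $4,634.40.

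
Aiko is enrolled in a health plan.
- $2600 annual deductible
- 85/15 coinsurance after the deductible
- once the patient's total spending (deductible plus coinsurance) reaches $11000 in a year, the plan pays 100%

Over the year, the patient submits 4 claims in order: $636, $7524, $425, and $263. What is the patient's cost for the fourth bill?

Claim 1 — $636: fully absorbed by the deductible. Patient pays $636; OOP now $636.
Claim 2 — $7524: deductible takes $1964, $5560 remains; patient's 15% is $834. Patient owes $2798 (running OOP $3434).
Claim 3 — $425: deductible already satisfied, so patient's share is 15% × $425 = $63.75. Patient pays $63.75; OOP now $3497.75.
Claim 4 — $263: deductible already satisfied, so patient's share is 15% × $263 = $39.45. Cost to patient: $39.45. OOP to date $3537.20.

$39.45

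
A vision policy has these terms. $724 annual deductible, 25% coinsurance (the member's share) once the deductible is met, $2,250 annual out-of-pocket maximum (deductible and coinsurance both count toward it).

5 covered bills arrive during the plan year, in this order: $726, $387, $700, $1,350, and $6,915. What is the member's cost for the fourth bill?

Claim 1 ($726): $724 finishes the deductible; $2 goes to coinsurance; coinsurance $2 × 25% = $0.50. Cost to member: $724.50. OOP to date $724.50.
Claim 2 ($387): 25% coinsurance on $387 = $96.75. Member owes $96.75 (running OOP $821.25).
Claim 3 ($700): 25% coinsurance on $700 = $175. Member pays $175; OOP now $996.25.
Claim 4 ($1,350): 25% coinsurance on $1,350 = $337.50. Cost to member: $337.50. OOP to date $1,333.75.

$337.50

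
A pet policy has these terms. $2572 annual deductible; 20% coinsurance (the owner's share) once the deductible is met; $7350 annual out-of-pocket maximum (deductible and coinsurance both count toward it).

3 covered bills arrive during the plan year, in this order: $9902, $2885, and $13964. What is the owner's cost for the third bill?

Claim 1 — $9902: deductible takes $2572, $7330 remains; coinsurance $7330 × 20% = $1466. Owner pays $4038; OOP now $4038.
Claim 2 — $2885: deductible met; 20% of $2885 = $577. Cost to owner: $577. OOP to date $4615.
Claim 3 — $13964: 20% coinsurance on $13964 = $2792.80. That would push OOP to $7407.80, over the $7350 cap, so owner pays $7350 − $4615 = $2735.

$2735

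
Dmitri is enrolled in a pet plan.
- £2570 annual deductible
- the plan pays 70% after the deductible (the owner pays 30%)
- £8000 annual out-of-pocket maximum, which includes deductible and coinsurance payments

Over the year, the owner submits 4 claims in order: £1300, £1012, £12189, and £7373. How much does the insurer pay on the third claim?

£8351.70

Claim 1 — £1300: all of it applies to the deductible. Cost to owner: £1300. OOP to date £1300. Plan pays £1300 − £1300 = £0.
Claim 2 — £1012: fully absorbed by the deductible. Owner pays £1012; OOP now £2312. Plan pays £1012 − £1012 = £0.
Claim 3 — £12189: deductible takes £258, £11931 remains; coinsurance £11931 × 30% = £3579.30. Cost to owner: £3837.30. OOP to date £6149.30. Plan pays £12189 − £3837.30 = £8351.70.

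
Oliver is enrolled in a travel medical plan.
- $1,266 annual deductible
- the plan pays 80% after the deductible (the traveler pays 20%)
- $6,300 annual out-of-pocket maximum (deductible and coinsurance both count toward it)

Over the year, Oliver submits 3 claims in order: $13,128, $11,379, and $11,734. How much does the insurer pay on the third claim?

Bill 1, $13,128: $1,266 to deductible, leaving $11,862; traveler's 20% is $2,372.40. Traveler pays $3,638.40; OOP now $3,638.40. Plan pays $13,128 − $3,638.40 = $9,489.60.
Bill 2, $11,379: deductible already satisfied, so traveler's share is 20% × $11,379 = $2,275.80. Traveler pays $2,275.80; OOP now $5,914.20. Plan pays $11,379 − $2,275.80 = $9,103.20.
Bill 3, $11,734: 20% coinsurance on $11,734 = $2,346.80. That would push OOP to $8,261, over the $6,300 cap, so traveler pays $6,300 − $5,914.20 = $385.80. Plan pays $11,734 − $385.80 = $11,348.20.

$11,348.20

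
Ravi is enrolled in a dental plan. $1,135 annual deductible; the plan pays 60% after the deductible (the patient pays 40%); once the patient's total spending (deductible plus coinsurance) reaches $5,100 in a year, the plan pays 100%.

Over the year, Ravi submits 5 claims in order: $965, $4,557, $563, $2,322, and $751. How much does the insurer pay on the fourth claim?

$1,393.20

Bill 1, $965: all of it applies to the deductible. Cost to patient: $965. OOP to date $965. Insurer: $965 − $965 = $0.
Bill 2, $4,557: $170 to deductible, leaving $4,387; coinsurance $4,387 × 40% = $1,754.80. Patient owes $1,924.80 (running OOP $2,889.80). Plan pays $4,557 − $1,924.80 = $2,632.20.
Bill 3, $563: deductible met; 40% of $563 = $225.20. Patient pays $225.20; OOP now $3,115. Plan pays $563 − $225.20 = $337.80.
Bill 4, $2,322: 40% coinsurance on $2,322 = $928.80. Patient pays $928.80; OOP now $4,043.80. Insurer: $2,322 − $928.80 = $1,393.20.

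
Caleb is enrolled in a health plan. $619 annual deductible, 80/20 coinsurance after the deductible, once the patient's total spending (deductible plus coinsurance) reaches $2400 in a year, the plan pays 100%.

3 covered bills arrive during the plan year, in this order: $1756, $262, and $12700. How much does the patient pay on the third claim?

$1501.20

Claim 1 ($1756): $619 to deductible, leaving $1137; coinsurance $1137 × 20% = $227.40. Patient owes $846.40 (running OOP $846.40).
Claim 2 ($262): 20% coinsurance on $262 = $52.40. Patient owes $52.40 (running OOP $898.80).
Claim 3 ($12700): deductible already satisfied, so patient's share is 20% × $12700 = $2540. Adding that to $898.80 gives $3438.80, past the $2400 cap; patient pays only $2400 − $898.80 = $1501.20.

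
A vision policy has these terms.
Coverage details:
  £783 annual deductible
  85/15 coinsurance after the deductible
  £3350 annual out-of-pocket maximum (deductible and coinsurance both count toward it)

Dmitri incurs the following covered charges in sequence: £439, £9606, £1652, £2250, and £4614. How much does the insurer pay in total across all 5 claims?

£15211

Claim 1 (£439): all of it applies to the deductible. Member owes £439 (running OOP £439). Insurer: £439 − £439 = £0.
Claim 2 (£9606): deductible takes £344, £9262 remains; 15% of £9262 = £1389.30. Member pays £1733.30; OOP now £2172.30. Plan pays £9606 − £1733.30 = £7872.70.
Claim 3 (£1652): 15% coinsurance on £1652 = £247.80. Cost to member: £247.80. OOP to date £2420.10. Plan pays £1652 − £247.80 = £1404.20.
Claim 4 (£2250): deductible met; 15% of £2250 = £337.50. Member owes £337.50 (running OOP £2757.60). Plan pays £2250 − £337.50 = £1912.50.
Claim 5 (£4614): deductible already satisfied, so member's share is 15% × £4614 = £692.10. Adding that to £2757.60 gives £3449.70, past the £3350 cap; member pays only £3350 − £2757.60 = £592.40. Insurer: £4614 − £592.40 = £4021.60.
Insurer total: £0 + £7872.70 + £1404.20 + £1912.50 + £4021.60 = £15211.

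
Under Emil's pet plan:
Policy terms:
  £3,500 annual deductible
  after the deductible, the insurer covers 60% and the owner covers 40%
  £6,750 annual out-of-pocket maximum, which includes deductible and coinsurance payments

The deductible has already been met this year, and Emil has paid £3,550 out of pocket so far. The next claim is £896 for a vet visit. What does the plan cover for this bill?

With the deductible met, the entire £896 is subject to coinsurance.
Coinsurance: £896 × 40% = £358.40.
Total out-of-pocket so far would be £3,550 + £358.40 = £3,908.40, below the £6,750 cap — no reduction.
The plan picks up £896 − £358.40 = £537.60.

£537.60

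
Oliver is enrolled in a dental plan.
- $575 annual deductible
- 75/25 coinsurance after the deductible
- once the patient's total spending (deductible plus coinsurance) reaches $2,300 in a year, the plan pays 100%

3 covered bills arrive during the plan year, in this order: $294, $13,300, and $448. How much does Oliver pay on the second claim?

Claim 1 — $294: all of it applies to the deductible. Cost to patient: $294. OOP to date $294.
Claim 2 — $13,300: $281 finishes the deductible; $13,019 goes to coinsurance; patient's 25% is $3,254.75. Claim cost before the cap: $281 + $3,254.75 = $3,535.75. That would push OOP to $3,829.75, over the $2,300 cap, so patient pays $2,300 − $294 = $2,006.

$2,006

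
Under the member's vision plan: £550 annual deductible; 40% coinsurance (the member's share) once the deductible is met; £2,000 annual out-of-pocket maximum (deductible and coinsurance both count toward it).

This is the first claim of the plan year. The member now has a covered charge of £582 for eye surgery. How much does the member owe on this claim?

Deductible not yet touched, so the first £550 of the bill goes to the deductible.
The remaining £32 (= £582 − £550) moves to coinsurance.
Coinsurance: £32 × 40% = £12.80.
So the member owes £550 + £12.80 = £562.80 before any cap.
Cumulative spending £0 + £562.80 = £562.80 stays under the £2,000 maximum.

£562.80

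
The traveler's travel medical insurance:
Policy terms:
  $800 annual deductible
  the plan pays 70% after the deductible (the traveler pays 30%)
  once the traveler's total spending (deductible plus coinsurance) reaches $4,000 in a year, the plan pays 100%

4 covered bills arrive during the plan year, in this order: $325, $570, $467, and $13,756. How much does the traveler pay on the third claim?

$140.10

Claim 1 ($325): fully absorbed by the deductible. Traveler pays $325; OOP now $325.
Claim 2 ($570): deductible takes $475, $95 remains; traveler's 30% is $28.50. Cost to traveler: $503.50. OOP to date $828.50.
Claim 3 ($467): deductible already satisfied, so traveler's share is 30% × $467 = $140.10. Traveler owes $140.10 (running OOP $968.60).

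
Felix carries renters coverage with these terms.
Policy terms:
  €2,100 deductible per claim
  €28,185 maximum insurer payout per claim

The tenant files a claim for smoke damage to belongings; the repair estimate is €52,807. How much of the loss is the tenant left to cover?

€24,622

After the deductible, €52,807 − €2,100 = €50,707 remains.
Since €50,707 > €28,185, the payout is capped at €28,185.
Tenant's share is the uncovered remainder: €52,807 − €28,185 = €24,622.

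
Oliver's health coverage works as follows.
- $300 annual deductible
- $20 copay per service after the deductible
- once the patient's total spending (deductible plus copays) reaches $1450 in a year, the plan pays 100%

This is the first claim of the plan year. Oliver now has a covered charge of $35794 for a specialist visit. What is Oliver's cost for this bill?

Deductible not yet touched, so the first $300 of the bill goes to the deductible.
That leaves $35794 − $300 = $35494 for the copay.
Copay on this service: $20.
Patient responsibility before any cap: $300 + $20 = $320.
Total out-of-pocket so far would be $0 + $320 = $320, below the $1450 cap — no reduction.

$320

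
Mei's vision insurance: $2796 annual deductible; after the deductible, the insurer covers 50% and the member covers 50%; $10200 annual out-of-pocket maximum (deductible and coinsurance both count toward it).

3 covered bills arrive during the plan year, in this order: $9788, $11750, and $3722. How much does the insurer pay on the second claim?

$7842

#1 ($9788): $2796 to deductible, leaving $6992; coinsurance $6992 × 50% = $3496. Cost to member: $6292. OOP to date $6292. Insurer: $9788 − $6292 = $3496.
#2 ($11750): deductible already satisfied, so member's share is 50% × $11750 = $5875. Adding that to $6292 gives $12167, past the $10200 cap; member pays only $10200 − $6292 = $3908. Plan pays $11750 − $3908 = $7842.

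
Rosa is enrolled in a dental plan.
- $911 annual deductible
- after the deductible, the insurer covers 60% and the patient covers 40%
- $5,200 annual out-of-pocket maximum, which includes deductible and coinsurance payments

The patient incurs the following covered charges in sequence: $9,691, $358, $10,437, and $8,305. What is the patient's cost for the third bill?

$633.80

Bill 1, $9,691: $911 to deductible, leaving $8,780; 40% of $8,780 = $3,512. Patient pays $4,423; OOP now $4,423.
Bill 2, $358: deductible met; 40% of $358 = $143.20. Cost to patient: $143.20. OOP to date $4,566.20.
Bill 3, $10,437: 40% coinsurance on $10,437 = $4,174.80. That would push OOP to $8,741, over the $5,200 cap, so patient pays $5,200 − $4,566.20 = $633.80.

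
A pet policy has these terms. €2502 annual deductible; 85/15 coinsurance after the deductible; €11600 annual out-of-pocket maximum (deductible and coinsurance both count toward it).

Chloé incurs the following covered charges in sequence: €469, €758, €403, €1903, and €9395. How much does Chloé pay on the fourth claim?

Claim 1 — €469: all of it applies to the deductible. Owner pays €469; OOP now €469.
Claim 2 — €758: fully absorbed by the deductible. Owner owes €758 (running OOP €1227).
Claim 3 — €403: entire amount goes to the deductible. Owner pays €403; OOP now €1630.
Claim 4 — €1903: €872 to deductible, leaving €1031; coinsurance €1031 × 15% = €154.65. Owner owes €1026.65 (running OOP €2656.65).

€1026.65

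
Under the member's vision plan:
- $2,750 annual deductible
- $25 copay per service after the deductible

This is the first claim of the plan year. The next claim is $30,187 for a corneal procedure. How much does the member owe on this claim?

$2,775

Nothing has been paid toward the $2,750 deductible, so the first $2,750 of this charge is applied there.
That leaves $30,187 − $2,750 = $27,437 for the copay.
Copay on this service: $25.
So the member owes $2,750 + $25 = $2,775.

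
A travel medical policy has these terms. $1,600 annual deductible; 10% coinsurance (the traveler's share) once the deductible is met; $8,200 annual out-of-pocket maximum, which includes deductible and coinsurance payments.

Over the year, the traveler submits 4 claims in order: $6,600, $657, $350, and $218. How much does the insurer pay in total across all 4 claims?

$5,602.50

#1 ($6,600): $1,600 to deductible, leaving $5,000; traveler's 10% is $500. Traveler pays $2,100; OOP now $2,100. Plan pays $6,600 − $2,100 = $4,500.
#2 ($657): 10% coinsurance on $657 = $65.70. Traveler pays $65.70; OOP now $2,165.70. Plan pays $657 − $65.70 = $591.30.
#3 ($350): deductible met; 10% of $350 = $35. Traveler owes $35 (running OOP $2,200.70). Plan pays $350 − $35 = $315.
#4 ($218): 10% coinsurance on $218 = $21.80. Traveler pays $21.80; OOP now $2,222.50. Plan pays $218 − $21.80 = $196.20.
Insurer total: $4,500 + $591.30 + $315 + $196.20 = $5,602.50.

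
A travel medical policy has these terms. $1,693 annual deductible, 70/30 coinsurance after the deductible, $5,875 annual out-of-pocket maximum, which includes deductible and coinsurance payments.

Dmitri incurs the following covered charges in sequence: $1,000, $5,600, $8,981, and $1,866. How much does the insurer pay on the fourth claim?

Bill 1, $1,000: fully absorbed by the deductible. Cost to traveler: $1,000. OOP to date $1,000. Plan pays $1,000 − $1,000 = $0.
Bill 2, $5,600: $693 to deductible, leaving $4,907; traveler's 30% is $1,472.10. Cost to traveler: $2,165.10. OOP to date $3,165.10. Insurer: $5,600 − $2,165.10 = $3,434.90.
Bill 3, $8,981: deductible met; 30% of $8,981 = $2,694.30. Traveler owes $2,694.30 (running OOP $5,859.40). Insurer: $8,981 − $2,694.30 = $6,286.70.
Bill 4, $1,866: deductible already satisfied, so traveler's share is 30% × $1,866 = $559.80. OOP would hit $6,419.20 > $5,875, so the cap limits the traveler to $5,875 − $5,859.40 = $15.60. Plan pays $1,866 − $15.60 = $1,850.40.

$1,850.40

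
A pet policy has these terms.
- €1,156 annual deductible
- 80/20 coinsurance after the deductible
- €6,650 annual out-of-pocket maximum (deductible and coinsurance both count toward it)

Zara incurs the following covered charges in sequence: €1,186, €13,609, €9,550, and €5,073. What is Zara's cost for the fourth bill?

#1 (€1,186): deductible takes €1,156, €30 remains; 20% of €30 = €6. Owner pays €1,162; OOP now €1,162.
#2 (€13,609): deductible already satisfied, so owner's share is 20% × €13,609 = €2,721.80. Cost to owner: €2,721.80. OOP to date €3,883.80.
#3 (€9,550): deductible already satisfied, so owner's share is 20% × €9,550 = €1,910. Cost to owner: €1,910. OOP to date €5,793.80.
#4 (€5,073): deductible met; 20% of €5,073 = €1,014.60. OOP would hit €6,808.40 > €6,650, so the cap limits the owner to €6,650 − €5,793.80 = €856.20.

€856.20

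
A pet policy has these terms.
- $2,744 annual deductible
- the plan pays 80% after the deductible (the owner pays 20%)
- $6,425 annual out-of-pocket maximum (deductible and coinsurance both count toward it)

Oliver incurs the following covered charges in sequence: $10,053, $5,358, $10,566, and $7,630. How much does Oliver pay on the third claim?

$1,147.60

Claim 1 ($10,053): deductible takes $2,744, $7,309 remains; owner's 20% is $1,461.80. Owner pays $4,205.80; OOP now $4,205.80.
Claim 2 ($5,358): deductible met; 20% of $5,358 = $1,071.60. Owner pays $1,071.60; OOP now $5,277.40.
Claim 3 ($10,566): 20% coinsurance on $10,566 = $2,113.20. OOP would hit $7,390.60 > $6,425, so the cap limits the owner to $6,425 − $5,277.40 = $1,147.60.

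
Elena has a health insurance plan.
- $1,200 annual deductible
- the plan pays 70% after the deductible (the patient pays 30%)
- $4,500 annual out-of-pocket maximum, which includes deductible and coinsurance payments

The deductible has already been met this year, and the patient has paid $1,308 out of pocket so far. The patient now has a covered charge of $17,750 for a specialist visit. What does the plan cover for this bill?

$14,558

The deductible is already satisfied, so the full bill goes to coinsurance.
Coinsurance: $17,750 × 30% = $5,325.
Year-to-date out-of-pocket would reach $1,308 + $5,325 = $6,633, above the $4,500 maximum, so the patient pays only $4,500 − $1,308 = $3,192.
The plan picks up $17,750 − $3,192 = $14,558.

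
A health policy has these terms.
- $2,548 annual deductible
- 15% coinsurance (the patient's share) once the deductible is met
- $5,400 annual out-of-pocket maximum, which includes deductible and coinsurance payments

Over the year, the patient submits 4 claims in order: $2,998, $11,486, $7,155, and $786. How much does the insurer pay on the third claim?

Claim 1 ($2,998): $2,548 finishes the deductible; $450 goes to coinsurance; patient's 15% is $67.50. Cost to patient: $2,615.50. OOP to date $2,615.50. Insurer: $2,998 − $2,615.50 = $382.50.
Claim 2 ($11,486): 15% coinsurance on $11,486 = $1,722.90. Cost to patient: $1,722.90. OOP to date $4,338.40. Insurer: $11,486 − $1,722.90 = $9,763.10.
Claim 3 ($7,155): 15% coinsurance on $7,155 = $1,073.25. Adding that to $4,338.40 gives $5,411.65, past the $5,400 cap; patient pays only $5,400 − $4,338.40 = $1,061.60. Insurer: $7,155 − $1,061.60 = $6,093.40.

$6,093.40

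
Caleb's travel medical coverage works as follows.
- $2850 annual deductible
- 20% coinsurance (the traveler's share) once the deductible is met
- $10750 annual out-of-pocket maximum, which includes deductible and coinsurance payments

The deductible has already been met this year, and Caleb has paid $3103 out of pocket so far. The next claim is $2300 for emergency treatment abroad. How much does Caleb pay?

The deductible is already satisfied, so the full bill goes to coinsurance.
20% of $2300 = $460 falls to the traveler.
Total out-of-pocket so far would be $3103 + $460 = $3563, below the $10750 cap — no reduction.

$460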